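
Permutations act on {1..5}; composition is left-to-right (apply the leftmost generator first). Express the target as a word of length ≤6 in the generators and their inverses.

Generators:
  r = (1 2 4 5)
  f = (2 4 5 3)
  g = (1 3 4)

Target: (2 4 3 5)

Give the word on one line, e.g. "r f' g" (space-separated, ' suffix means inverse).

  after g: (1 3 4)
  after f: (1 2 4)(3 5)
  after r': (3 4 5)
  after f: (2 4 3 5)

g f r' f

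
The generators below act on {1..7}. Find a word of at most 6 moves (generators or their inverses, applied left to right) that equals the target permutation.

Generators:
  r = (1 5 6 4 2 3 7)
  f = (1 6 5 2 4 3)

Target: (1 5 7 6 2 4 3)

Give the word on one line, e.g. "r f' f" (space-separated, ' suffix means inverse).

f r r f'

  after f: (1 6 5 2 4 3)
  after r: (1 4 7)(3 5)
  after r: (1 2 3 6 4)(5 7)
  after f': (1 5 7 6 2 4 3)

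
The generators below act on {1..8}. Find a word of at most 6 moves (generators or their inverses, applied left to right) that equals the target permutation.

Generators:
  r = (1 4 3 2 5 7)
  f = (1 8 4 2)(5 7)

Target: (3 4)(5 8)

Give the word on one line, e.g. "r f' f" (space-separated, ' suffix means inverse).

r' f' f' r

  after r': (1 7 5 2 3 4)
  after f': (1 5 4 2 3 8)
  after f': (1 7 5 8 2 3)
  after r: (3 4)(5 8)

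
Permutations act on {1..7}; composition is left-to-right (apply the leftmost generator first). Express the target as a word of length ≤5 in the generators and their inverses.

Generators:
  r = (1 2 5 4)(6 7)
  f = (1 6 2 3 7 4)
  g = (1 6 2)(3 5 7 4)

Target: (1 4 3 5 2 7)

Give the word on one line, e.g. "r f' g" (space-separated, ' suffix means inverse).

r' f' r f' f'

  after r': (1 4 5 2)(6 7)
  after f': (1 7)(2 4 5 6 3)
  after r: (1 6 3 5 7 2)
  after f': (2 4 7 6)(3 5)
  after f': (1 4 3 5 2 7)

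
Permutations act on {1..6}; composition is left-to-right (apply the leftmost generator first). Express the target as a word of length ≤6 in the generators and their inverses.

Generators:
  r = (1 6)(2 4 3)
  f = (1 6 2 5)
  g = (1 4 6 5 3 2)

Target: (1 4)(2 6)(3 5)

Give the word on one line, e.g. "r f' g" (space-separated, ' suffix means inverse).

  after f': (1 5 2 6)
  after r': (1 5 3 4 2)
  after g': (1 6 4 3)
  after r: (2 4)(3 6)
  after g: (1 4)(2 6)(3 5)

f' r' g' r g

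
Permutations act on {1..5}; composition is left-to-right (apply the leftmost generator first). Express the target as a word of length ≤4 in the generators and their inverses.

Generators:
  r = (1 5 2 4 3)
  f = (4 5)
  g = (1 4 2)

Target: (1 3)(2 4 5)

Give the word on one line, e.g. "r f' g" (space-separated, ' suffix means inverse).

r' g' f'

  after r': (1 3 4 2 5)
  after g': (1 3)(2 5)
  after f': (1 3)(2 4 5)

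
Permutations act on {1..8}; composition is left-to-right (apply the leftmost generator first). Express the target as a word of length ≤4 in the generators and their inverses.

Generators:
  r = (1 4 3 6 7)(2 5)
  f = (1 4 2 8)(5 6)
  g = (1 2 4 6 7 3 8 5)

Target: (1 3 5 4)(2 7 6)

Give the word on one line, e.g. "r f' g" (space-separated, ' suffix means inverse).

r g r' f

  after r: (1 4 3 6 7)(2 5)
  after g: (1 6 3 7 2)(4 8 5)
  after r': (1 3 6 4 8 2 7 5)
  after f: (1 3 5 4)(2 7 6)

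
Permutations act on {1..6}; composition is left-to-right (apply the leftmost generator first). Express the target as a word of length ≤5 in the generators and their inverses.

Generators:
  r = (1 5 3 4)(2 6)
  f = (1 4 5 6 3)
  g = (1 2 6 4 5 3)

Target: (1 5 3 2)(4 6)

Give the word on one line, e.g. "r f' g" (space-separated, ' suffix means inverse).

g g f'

  after g: (1 2 6 4 5 3)
  after g: (1 6 5)(2 4 3)
  after f': (1 5 3 2)(4 6)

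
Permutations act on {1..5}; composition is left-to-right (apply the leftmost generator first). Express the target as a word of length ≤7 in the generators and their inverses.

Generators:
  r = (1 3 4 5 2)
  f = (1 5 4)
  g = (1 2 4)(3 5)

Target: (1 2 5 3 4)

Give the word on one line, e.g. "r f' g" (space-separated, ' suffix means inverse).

  after r: (1 3 4 5 2)
  after f: (1 3)(2 5)
  after g: (1 5 4)(2 3)
  after f': (2 3)
  after g: (1 2 5 3 4)

r f g f' g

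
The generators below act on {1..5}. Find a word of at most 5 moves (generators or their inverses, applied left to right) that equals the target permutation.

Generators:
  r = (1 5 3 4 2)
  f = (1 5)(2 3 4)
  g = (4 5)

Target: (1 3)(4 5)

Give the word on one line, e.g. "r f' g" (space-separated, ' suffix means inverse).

r' f g'

  after r': (1 2 4 3 5)
  after f: (1 3)
  after g': (1 3)(4 5)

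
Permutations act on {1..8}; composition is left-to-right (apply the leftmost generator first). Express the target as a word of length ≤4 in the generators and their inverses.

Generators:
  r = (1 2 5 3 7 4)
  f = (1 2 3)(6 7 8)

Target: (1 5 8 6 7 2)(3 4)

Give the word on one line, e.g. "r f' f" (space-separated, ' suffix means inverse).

r r f' f'

  after r: (1 2 5 3 7 4)
  after r: (1 5 7)(2 3 4)
  after f': (1 5 6 8 7 3 4)
  after f': (1 5 8 6 7 2)(3 4)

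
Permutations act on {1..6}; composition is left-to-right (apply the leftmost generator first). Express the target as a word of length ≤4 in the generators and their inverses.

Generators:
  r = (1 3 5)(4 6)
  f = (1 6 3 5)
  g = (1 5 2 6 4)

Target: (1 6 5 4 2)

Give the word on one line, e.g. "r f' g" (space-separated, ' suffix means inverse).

g' g'

  after g': (1 4 6 2 5)
  after g': (1 6 5 4 2)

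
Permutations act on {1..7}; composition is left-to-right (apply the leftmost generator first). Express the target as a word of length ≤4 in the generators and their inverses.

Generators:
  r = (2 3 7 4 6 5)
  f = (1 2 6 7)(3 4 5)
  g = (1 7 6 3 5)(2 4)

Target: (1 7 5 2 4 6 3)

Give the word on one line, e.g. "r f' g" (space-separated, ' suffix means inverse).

  after r': (2 5 6 4 7 3)
  after f': (1 7 5 2 4 6 3)

r' f'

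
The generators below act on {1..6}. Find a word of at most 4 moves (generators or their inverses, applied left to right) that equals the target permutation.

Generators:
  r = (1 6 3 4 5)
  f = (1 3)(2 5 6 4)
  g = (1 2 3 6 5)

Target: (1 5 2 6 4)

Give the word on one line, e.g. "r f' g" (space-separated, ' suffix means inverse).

  after g': (1 5 6 3 2)
  after f: (1 6)(2 3 5 4)
  after f: (1 4 5 2)(3 6)
  after r: (1 5 2 6 4)

g' f f r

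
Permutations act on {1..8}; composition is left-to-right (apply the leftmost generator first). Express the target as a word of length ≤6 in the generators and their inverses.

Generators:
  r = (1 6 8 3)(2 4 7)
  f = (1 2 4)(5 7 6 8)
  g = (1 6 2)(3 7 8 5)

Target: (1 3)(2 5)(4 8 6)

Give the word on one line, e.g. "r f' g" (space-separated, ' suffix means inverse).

r' g g r

  after r': (1 3 8 6)(2 7 4)
  after g: (1 7 4)(2 8)(3 5)
  after g: (1 8)(2 5 7 4 6)
  after r: (1 3)(2 5)(4 8 6)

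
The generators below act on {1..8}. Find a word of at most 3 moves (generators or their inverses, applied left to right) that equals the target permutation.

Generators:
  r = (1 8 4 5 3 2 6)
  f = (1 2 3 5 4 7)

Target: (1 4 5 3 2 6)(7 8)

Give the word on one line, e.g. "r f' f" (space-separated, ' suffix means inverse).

  after f': (1 7 4 5 3 2)
  after r': (1 7 8)(2 6)
  after f': (1 4 5 3 2 6)(7 8)

f' r' f'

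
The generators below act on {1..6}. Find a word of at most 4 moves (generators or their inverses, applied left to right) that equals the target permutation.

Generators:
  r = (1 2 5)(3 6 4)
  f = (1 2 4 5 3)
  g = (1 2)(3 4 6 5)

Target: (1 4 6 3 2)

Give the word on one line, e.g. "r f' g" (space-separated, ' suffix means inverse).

f' r g'

  after f': (1 3 5 4 2)
  after r: (1 6 4 5 3)
  after g': (1 4 6 3 2)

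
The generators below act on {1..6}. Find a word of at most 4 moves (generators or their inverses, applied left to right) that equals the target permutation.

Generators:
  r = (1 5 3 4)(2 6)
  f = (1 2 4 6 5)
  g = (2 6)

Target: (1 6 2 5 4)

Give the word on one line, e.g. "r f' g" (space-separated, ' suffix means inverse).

  after f': (1 5 6 4 2)
  after f': (1 6 2 5 4)

f' f'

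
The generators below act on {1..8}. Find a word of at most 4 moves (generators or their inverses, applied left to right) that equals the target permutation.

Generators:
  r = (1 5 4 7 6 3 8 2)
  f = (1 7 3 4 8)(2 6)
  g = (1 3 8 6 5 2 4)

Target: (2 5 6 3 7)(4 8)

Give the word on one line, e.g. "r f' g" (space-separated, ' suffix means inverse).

  after g: (1 3 8 6 5 2 4)
  after g: (1 8 5 4 3 6 2)
  after r': (1 3 7 4 6 8)
  after g': (2 5 6 3 7)(4 8)

g g r' g'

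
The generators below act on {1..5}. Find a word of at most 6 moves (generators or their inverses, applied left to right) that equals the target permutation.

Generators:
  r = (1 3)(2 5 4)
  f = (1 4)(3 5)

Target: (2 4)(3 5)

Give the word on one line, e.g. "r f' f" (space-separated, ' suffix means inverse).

f' r f r' f

  after f': (1 4)(3 5)
  after r: (1 2 5)(3 4)
  after f: (1 2 3)(4 5)
  after r': (1 4 2)
  after f: (2 4)(3 5)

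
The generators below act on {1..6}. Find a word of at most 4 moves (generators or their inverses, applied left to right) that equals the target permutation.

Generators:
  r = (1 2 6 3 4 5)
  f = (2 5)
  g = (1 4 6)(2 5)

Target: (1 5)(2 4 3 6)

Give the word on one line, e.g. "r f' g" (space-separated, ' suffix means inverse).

  after g': (1 6 4)(2 5)
  after f': (1 6 4)
  after g: (2 5)
  after r': (1 5)(2 4 3 6)

g' f' g r'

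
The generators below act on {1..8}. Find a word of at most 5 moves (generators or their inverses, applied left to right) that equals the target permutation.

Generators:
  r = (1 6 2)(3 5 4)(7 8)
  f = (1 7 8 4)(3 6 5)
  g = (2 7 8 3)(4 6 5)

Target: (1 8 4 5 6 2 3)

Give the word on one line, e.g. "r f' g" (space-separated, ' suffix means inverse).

  after r: (1 6 2)(3 5 4)(7 8)
  after r: (1 2 6)(3 4 5)
  after g: (1 7 8 3 6)(2 5)
  after r': (1 8 4 5 6 2 3)

r r g r'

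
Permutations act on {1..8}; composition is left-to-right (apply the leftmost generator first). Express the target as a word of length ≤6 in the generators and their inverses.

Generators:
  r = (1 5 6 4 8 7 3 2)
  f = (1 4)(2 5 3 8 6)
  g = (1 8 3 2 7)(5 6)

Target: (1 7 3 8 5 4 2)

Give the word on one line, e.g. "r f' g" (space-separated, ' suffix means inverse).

  after g': (1 7 2 3 8)(5 6)
  after r: (1 3 7)(4 8 5)
  after g: (1 2 7 8 6 5 4 3)
  after g: (1 7 3 8 5 4 2)

g' r g g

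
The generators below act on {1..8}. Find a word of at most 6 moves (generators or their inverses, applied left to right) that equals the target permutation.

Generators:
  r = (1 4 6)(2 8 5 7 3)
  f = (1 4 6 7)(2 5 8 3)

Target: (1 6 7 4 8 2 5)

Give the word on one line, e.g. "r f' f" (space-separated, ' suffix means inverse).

f f r' f

  after f: (1 4 6 7)(2 5 8 3)
  after f: (1 6)(2 8)(3 5)(4 7)
  after r': (1 4 5 7)(3 8)
  after f: (1 6 7 4 8 2 5)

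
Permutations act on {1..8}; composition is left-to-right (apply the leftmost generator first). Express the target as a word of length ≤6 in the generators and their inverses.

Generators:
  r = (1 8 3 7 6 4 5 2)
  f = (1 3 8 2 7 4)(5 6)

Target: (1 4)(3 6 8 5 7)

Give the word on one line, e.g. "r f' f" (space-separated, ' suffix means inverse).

  after f: (1 3 8 2 7 4)(5 6)
  after r: (1 7 5 4 8)(2 6)
  after r: (1 6)(2 4 3 7)
  after f: (1 5 6 3 4 8 2)
  after r': (1 4)(3 6 8 5 7)

f r r f r'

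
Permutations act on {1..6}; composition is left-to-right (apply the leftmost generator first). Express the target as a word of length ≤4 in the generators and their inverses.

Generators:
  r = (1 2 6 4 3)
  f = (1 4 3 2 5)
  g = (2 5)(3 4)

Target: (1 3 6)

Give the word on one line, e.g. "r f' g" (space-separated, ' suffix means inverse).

  after f': (1 5 2 3 4)
  after g': (1 2 4)
  after r': (2 6)(3 4)
  after r': (1 3 6)

f' g' r' r'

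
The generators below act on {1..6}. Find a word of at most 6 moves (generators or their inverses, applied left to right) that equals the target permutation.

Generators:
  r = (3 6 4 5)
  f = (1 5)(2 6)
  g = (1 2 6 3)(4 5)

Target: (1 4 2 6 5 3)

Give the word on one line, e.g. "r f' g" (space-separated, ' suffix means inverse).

r g r' f r

  after r: (3 6 4 5)
  after g: (1 2 6 5)
  after r': (1 2 3 5)(4 6)
  after f: (1 6 4 2 3)
  after r: (1 4 2 6 5 3)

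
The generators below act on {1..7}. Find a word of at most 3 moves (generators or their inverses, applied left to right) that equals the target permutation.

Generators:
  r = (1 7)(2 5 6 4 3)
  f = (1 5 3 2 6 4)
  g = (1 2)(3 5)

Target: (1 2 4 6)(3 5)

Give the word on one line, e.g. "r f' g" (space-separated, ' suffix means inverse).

f g' f

  after f: (1 5 3 2 6 4)
  after g': (1 3)(2 6 4)
  after f: (1 2 4 6)(3 5)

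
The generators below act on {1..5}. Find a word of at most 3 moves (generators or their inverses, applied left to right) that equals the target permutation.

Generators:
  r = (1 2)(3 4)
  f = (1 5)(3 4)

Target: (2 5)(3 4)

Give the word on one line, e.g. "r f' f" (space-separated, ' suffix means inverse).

f' r f'

  after f': (1 5)(3 4)
  after r: (1 5 2)
  after f': (2 5)(3 4)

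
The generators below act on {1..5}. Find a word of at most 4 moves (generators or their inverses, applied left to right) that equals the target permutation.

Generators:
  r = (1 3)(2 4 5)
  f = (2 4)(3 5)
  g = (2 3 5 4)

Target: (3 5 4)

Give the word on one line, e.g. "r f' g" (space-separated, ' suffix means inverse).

r' r' f'

  after r': (1 3)(2 5 4)
  after r': (2 4 5)
  after f': (3 5 4)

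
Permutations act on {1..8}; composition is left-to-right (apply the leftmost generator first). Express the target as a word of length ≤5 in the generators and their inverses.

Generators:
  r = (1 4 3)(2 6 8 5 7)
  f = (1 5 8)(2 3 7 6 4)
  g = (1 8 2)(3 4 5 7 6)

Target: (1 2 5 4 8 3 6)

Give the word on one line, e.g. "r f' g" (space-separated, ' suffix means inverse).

  after r: (1 4 3)(2 6 8 5 7)
  after r: (1 3 4)(2 8 7 6 5)
  after f': (1 2 5 4 8 3 6)

r r f'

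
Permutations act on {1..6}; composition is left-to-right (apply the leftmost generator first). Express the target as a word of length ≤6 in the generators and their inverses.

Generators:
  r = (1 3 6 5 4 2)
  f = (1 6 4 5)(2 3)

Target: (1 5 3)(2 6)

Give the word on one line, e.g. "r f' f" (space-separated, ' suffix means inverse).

  after f': (1 5 4 6)(2 3)
  after f': (1 4)(5 6)
  after f': (1 6 4 5)(2 3)
  after r: (1 5 3)(2 6)

f' f' f' r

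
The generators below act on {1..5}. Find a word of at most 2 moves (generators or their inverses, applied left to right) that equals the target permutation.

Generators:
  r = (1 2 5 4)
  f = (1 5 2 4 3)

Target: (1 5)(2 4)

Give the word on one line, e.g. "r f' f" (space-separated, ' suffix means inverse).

  after r': (1 4 5 2)
  after r': (1 5)(2 4)

r' r'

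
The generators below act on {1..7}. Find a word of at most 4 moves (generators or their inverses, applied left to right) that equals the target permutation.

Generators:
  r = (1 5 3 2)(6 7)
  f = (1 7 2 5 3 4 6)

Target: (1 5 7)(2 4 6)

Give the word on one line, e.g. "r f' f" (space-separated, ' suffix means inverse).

  after r': (1 2 3 5)(6 7)
  after f: (1 5 7)(2 4 6)

r' f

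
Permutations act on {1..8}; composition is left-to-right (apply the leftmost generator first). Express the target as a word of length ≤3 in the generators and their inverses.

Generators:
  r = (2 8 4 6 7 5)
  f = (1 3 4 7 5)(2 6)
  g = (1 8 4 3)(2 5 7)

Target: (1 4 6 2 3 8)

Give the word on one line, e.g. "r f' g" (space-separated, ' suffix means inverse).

  after r: (2 8 4 6 7 5)
  after g': (1 3 4 6 5 7 2)
  after g': (1 4 6 2 3 8)

r g' g'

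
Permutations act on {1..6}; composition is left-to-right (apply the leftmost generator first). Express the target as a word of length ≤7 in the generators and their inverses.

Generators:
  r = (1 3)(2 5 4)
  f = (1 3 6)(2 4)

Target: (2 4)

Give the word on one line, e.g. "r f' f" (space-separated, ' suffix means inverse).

  after r': (1 3)(2 4 5)
  after f': (3 6)(4 5)
  after r': (1 3 6)(2 4)
  after f: (1 6 3)
  after f: (2 4)

r' f' r' f f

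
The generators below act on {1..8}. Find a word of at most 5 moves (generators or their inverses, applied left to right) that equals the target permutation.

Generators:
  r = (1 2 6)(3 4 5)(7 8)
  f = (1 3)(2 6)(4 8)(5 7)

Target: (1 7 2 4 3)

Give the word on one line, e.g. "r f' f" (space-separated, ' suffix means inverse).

f' r f r

  after f': (1 3)(2 6)(4 8)(5 7)
  after r: (1 4 7 3 2)(5 8)
  after f: (1 8 7)(2 3 6)(4 5)
  after r: (1 7 2 4 3)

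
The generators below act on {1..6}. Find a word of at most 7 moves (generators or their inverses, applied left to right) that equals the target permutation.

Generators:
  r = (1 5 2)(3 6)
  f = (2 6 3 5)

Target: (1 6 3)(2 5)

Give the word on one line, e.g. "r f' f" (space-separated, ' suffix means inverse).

  after f': (2 5 3 6)
  after r': (1 2)(5 6)
  after f: (1 6 2)(3 5)
  after r': (1 3)(5 6)
  after f': (1 6 3)(2 5)

f' r' f r' f'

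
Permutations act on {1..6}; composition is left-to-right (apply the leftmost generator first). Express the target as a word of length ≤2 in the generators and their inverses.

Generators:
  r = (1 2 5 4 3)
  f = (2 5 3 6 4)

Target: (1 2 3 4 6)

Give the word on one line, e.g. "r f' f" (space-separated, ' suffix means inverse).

f' r

  after f': (2 4 6 3 5)
  after r: (1 2 3 4 6)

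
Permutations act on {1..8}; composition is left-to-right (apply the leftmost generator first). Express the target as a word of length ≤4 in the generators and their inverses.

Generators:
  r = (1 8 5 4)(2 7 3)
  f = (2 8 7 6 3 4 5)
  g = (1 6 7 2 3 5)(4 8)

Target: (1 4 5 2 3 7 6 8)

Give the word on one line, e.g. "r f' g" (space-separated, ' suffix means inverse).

  after g': (1 5 3 2 7 6)(4 8)
  after r: (1 4 5 2 3 7 6 8)

g' r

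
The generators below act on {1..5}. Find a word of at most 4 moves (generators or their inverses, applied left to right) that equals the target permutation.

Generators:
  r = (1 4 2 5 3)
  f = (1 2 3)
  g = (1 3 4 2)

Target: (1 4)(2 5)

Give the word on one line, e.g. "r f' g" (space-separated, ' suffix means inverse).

f r'

  after f: (1 2 3)
  after r': (1 4)(2 5)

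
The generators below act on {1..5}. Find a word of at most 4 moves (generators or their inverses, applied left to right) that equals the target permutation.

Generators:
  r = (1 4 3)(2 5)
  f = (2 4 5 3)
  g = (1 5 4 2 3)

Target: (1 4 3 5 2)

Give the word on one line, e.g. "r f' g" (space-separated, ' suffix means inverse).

  after r: (1 4 3)(2 5)
  after f: (1 5 4 2 3)
  after r: (1 2)(3 4 5)
  after f: (1 4 3 5 2)

r f r f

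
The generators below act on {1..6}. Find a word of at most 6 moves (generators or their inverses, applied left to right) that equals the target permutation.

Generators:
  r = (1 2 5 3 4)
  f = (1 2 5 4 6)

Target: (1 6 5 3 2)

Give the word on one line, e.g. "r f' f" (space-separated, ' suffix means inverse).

  after r: (1 2 5 3 4)
  after f: (1 5 3 6)(2 4)
  after f: (1 4 5 3)(2 6)
  after f: (1 6 5 3 2)

r f f f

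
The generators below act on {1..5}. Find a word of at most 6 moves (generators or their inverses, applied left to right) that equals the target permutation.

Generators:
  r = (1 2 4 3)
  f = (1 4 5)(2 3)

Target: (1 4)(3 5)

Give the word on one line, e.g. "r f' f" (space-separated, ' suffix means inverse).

r' f' f' r'

  after r': (1 3 4 2)
  after f': (1 2 5 4 3)
  after f': (1 3 5)(2 4)
  after r': (1 4)(3 5)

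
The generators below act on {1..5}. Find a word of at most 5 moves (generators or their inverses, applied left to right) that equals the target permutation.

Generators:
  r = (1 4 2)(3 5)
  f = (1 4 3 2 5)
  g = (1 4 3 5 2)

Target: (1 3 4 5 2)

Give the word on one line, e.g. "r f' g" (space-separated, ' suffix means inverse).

r' r' r' r' f'

  after r': (1 2 4)(3 5)
  after r': (1 4 2)
  after r': (3 5)
  after r': (1 2 4)
  after f': (1 3 4 5 2)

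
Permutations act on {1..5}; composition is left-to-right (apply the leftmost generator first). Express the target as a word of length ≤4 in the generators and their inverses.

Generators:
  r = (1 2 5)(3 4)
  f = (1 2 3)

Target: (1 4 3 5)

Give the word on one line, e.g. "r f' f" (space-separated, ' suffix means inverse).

  after f': (1 3 2)
  after r: (1 4 3 5)

f' r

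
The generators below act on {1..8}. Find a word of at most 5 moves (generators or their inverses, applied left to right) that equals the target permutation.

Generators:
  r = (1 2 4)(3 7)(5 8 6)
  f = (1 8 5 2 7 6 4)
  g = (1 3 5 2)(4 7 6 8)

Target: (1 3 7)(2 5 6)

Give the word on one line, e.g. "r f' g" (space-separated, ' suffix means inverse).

g f f

  after g: (1 3 5 2)(4 7 6 8)
  after f: (1 3 2 8)(4 6 5 7)
  after f: (1 3 7)(2 5 6)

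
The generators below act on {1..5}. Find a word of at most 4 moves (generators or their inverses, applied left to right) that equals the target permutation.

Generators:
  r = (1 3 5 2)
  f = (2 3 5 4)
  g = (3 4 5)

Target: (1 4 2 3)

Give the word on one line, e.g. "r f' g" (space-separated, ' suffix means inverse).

r g' f r

  after r: (1 3 5 2)
  after g': (1 5 2)(3 4)
  after f: (1 4 5 3 2)
  after r: (1 4 2 3)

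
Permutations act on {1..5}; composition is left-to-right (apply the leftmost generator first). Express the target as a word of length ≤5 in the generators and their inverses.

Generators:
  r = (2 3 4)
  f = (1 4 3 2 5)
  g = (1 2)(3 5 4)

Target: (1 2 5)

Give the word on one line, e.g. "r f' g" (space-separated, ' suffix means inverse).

g r r g f

  after g: (1 2)(3 5 4)
  after r: (1 3 5 2)
  after r: (1 4 2)(3 5)
  after g: (1 3 4)
  after f: (1 2 5)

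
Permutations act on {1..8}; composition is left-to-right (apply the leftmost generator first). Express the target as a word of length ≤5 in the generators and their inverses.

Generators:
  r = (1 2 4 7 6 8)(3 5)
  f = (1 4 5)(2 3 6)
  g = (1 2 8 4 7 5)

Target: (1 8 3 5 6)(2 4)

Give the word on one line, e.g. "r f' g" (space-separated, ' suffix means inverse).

  after g: (1 2 8 4 7 5)
  after f': (1 6 3 2 8)(4 7)
  after r: (1 8 2)(3 4 6 5)
  after f: (1 8 3 5 6)(2 4)

g f' r f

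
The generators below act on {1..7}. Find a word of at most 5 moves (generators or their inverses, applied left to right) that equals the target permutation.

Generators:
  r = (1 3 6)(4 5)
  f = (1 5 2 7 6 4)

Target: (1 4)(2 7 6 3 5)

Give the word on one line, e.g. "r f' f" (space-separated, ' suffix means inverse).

r r f

  after r: (1 3 6)(4 5)
  after r: (1 6 3)
  after f: (1 4)(2 7 6 3 5)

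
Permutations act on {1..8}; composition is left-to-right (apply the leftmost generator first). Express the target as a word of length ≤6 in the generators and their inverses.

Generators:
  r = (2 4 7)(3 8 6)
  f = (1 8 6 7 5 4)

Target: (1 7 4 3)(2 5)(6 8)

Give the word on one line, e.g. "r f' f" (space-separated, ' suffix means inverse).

r' r' f' r' r'

  after r': (2 7 4)(3 6 8)
  after r': (2 4 7)(3 8 6)
  after f': (1 4 6 3)(2 5 7)
  after r': (1 2 5 4 8 3)
  after r': (1 7 4 3)(2 5)(6 8)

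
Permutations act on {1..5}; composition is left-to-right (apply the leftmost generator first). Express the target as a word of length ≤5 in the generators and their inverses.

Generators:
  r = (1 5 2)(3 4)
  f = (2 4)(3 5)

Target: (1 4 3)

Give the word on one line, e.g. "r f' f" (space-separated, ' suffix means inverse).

  after f': (2 4)(3 5)
  after r: (1 5 4)(2 3)
  after r: (1 2 4 5 3)
  after f': (1 4 3)

f' r r f'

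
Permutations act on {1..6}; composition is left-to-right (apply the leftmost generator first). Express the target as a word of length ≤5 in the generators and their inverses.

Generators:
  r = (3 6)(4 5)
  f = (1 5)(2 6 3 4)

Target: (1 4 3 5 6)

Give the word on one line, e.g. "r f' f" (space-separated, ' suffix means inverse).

f f r' f' r'

  after f: (1 5)(2 6 3 4)
  after f: (2 3)(4 6)
  after r': (2 6 5 4 3)
  after f': (1 5 3 4 6)
  after r': (1 4 3 5 6)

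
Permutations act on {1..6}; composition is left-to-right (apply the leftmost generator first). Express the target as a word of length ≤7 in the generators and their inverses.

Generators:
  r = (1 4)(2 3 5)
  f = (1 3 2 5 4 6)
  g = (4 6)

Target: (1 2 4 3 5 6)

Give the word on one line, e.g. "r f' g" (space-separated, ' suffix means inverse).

g f f g g

  after g: (4 6)
  after f: (1 3 2 5 4)
  after f: (1 2 4 3 5 6)
  after g: (1 2 6)(3 5 4)
  after g: (1 2 4 3 5 6)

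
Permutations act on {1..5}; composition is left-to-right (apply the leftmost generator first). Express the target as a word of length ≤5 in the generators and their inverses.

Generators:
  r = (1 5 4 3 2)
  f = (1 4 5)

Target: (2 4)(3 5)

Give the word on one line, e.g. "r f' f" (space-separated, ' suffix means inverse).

  after r: (1 5 4 3 2)
  after r: (1 4 2 5 3)
  after f': (2 4)(3 5)

r r f'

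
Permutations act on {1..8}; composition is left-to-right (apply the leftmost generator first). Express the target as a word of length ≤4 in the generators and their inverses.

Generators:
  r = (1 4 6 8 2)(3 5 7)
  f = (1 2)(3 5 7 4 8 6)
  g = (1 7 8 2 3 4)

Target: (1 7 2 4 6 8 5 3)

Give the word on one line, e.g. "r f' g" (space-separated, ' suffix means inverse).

  after g': (1 4 3 2 8 7)
  after f': (1 7 2 4 6 8 5 3)

g' f'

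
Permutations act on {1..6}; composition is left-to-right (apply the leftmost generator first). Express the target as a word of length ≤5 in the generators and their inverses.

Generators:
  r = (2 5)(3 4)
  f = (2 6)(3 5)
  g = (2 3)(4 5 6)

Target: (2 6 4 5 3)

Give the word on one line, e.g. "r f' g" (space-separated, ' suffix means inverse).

  after g': (2 3)(4 6 5)
  after r: (2 4 6)(3 5)
  after g: (2 5)(3 6)
  after r': (3 6 4)
  after f: (2 6 4 5 3)

g' r g r' f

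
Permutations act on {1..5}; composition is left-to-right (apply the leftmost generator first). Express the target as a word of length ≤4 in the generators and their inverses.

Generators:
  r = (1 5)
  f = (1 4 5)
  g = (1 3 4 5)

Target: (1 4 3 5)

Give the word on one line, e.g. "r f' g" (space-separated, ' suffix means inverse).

  after g': (1 5 4 3)
  after f': (1 4 3 5)

g' f'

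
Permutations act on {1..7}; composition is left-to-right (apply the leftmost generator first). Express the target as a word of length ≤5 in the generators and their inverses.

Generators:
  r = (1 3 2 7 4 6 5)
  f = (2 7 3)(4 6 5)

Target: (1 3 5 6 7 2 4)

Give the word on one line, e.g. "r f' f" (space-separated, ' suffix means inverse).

  after f: (2 7 3)(4 6 5)
  after r: (1 3 7 2 4 5 6)
  after r: (1 2 6 3 4)
  after f: (1 7 3 6 2 5 4)
  after f: (1 3 5 6 7 2 4)

f r r f f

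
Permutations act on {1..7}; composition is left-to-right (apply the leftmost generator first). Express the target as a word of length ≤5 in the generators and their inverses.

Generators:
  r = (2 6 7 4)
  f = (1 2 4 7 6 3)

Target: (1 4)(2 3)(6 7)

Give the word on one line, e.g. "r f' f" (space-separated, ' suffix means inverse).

  after r': (2 4 7 6)
  after f: (1 2 7 3)(4 6)
  after f: (1 4 3 2 6 7)
  after f: (1 7 2 3 4)
  after r: (1 4)(2 3)(6 7)

r' f f f r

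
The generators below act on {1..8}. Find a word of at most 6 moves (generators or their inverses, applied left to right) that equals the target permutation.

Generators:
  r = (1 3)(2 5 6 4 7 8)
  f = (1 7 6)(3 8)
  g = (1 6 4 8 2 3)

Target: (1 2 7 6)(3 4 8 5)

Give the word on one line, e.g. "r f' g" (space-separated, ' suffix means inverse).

r f' r f'

  after r: (1 3)(2 5 6 4 7 8)
  after f': (1 8 2 5 7 3 6 4)
  after r: (1 2 6 7)(3 4)(5 8)
  after f': (1 2 7 6)(3 4 8 5)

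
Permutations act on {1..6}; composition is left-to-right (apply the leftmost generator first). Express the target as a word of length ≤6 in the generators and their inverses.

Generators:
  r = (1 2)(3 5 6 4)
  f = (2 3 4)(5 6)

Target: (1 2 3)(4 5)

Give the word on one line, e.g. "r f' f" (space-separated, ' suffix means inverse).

f' r' r' r'

  after f': (2 4 3)(5 6)
  after r': (1 2 6 3)
  after r': (2 5 3)(4 6)
  after r': (1 2 3)(4 5)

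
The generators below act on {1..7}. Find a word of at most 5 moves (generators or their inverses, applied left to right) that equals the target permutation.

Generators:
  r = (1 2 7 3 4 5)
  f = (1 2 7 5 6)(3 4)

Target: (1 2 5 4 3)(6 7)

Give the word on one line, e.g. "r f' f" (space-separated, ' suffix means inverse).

  after r': (1 5 4 3 7 2)
  after f': (1 7)(2 6 5 3)
  after f': (1 2 5 4 3)(6 7)

r' f' f'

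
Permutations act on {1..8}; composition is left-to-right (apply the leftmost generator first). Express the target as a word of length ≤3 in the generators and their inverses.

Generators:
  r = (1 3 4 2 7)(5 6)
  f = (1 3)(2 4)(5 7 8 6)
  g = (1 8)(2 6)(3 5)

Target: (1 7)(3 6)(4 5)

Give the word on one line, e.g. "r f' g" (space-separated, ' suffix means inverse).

  after f': (1 3)(2 4)(5 6 8 7)
  after g': (1 5 2 4 6)(3 8 7)
  after f: (1 7)(3 6)(4 5)

f' g' f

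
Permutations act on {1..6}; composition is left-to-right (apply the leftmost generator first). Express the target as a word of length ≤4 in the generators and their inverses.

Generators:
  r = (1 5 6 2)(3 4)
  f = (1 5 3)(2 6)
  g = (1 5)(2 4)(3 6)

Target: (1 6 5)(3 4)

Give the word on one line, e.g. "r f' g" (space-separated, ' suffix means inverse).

  after g': (1 5)(2 4)(3 6)
  after f: (1 3 2 4 6)
  after g: (1 6 5)(3 4)

g' f g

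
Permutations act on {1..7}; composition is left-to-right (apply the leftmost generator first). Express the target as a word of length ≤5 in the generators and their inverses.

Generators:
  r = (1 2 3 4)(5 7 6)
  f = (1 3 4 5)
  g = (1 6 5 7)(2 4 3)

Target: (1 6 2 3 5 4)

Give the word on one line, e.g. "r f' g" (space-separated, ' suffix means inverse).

  after g': (1 7 5 6)(2 3 4)
  after r: (1 6 2 4 3)
  after f': (1 6 2 3 5 4)

g' r f'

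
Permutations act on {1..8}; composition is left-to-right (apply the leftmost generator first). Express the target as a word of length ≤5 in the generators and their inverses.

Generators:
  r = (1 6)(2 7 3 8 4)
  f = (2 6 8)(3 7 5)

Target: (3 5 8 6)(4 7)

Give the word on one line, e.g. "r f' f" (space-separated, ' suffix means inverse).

  after f': (2 8 6)(3 5 7)
  after r: (1 6 7 8)(2 4)(3 5)
  after r: (3 5 8 6)(4 7)

f' r r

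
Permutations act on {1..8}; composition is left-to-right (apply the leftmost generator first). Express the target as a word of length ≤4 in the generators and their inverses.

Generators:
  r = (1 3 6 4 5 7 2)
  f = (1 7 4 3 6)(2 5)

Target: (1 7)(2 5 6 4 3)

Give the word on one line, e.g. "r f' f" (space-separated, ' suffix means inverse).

  after r': (1 2 7 5 4 6 3)
  after f: (1 5 3 7 2 4)
  after r: (1 7)(2 5 6 4 3)

r' f r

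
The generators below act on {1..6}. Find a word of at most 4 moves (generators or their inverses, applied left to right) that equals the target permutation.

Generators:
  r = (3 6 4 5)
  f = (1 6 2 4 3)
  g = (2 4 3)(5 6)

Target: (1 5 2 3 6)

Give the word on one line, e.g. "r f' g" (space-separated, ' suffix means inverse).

f' r g

  after f': (1 3 4 2 6)
  after r: (1 6)(2 4)(3 5)
  after g: (1 5 2 3 6)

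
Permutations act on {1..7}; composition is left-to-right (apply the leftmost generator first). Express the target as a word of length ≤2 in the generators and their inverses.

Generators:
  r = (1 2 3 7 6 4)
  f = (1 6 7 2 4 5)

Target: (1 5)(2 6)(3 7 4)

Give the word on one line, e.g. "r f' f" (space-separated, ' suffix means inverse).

  after f': (1 5 4 2 7 6)
  after r: (1 5)(2 6)(3 7 4)

f' r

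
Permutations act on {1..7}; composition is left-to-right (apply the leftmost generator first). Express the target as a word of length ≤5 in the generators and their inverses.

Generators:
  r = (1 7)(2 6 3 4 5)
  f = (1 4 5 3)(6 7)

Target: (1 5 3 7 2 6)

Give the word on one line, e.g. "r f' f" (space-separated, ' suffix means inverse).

r r f r' f'

  after r: (1 7)(2 6 3 4 5)
  after r: (2 3 5 6 4)
  after f: (1 4 2)(5 7 6)
  after r': (1 3 6 4 5)(2 7)
  after f': (1 5 3 7 2 6)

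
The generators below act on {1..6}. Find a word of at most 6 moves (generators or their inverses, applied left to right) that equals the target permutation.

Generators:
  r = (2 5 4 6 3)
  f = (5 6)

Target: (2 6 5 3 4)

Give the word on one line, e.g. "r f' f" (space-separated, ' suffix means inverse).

r' r' f' f'

  after r': (2 3 6 4 5)
  after r': (2 6 5 3 4)
  after f': (2 5 3 4)
  after f': (2 6 5 3 4)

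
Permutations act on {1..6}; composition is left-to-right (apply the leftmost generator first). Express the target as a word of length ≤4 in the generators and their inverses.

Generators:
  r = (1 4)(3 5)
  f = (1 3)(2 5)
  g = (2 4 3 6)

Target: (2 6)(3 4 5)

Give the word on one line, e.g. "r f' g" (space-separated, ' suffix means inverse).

  after r: (1 4)(3 5)
  after f': (1 4 3 2 5)
  after r: (2 3)(4 5)
  after g: (2 6)(3 4 5)

r f' r g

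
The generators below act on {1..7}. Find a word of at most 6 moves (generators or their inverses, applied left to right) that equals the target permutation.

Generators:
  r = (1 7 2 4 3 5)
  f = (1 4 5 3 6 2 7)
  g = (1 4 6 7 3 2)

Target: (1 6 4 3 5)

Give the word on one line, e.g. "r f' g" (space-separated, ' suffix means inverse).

  after r: (1 7 2 4 3 5)
  after g': (1 6 4 7 3 5 2)
  after f: (1 2 4)(5 7 6)
  after r: (1 4 7 6)(2 3 5)
  after g: (1 6 4 3 5)

r g' f r g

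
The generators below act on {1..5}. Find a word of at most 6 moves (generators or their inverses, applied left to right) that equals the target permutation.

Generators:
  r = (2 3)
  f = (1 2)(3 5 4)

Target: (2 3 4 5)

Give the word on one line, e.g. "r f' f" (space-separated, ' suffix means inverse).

f' f' f' f' r

  after f': (1 2)(3 4 5)
  after f': (3 5 4)
  after f': (1 2)
  after f': (3 4 5)
  after r: (2 3 4 5)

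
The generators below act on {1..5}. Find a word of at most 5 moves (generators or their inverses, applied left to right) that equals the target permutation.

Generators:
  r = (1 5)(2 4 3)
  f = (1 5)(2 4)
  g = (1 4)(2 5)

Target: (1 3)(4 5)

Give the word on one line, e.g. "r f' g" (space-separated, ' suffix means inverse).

r' g f r

  after r': (1 5)(2 3 4)
  after g: (1 2 3)(4 5)
  after f: (1 4)(2 3 5)
  after r: (1 3)(4 5)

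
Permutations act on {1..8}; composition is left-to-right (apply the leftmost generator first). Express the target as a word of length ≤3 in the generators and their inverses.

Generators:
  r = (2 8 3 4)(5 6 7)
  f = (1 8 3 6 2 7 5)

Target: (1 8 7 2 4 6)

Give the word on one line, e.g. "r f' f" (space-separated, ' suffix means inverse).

  after r': (2 4 3 8)(5 7 6)
  after f: (1 8 7 2 4 6)

r' f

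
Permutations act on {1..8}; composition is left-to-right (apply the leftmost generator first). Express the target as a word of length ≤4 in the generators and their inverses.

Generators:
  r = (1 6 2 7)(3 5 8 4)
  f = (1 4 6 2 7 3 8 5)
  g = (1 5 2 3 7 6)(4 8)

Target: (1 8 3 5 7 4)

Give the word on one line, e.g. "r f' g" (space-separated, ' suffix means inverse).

f r'

  after f: (1 4 6 2 7 3 8 5)
  after r': (1 8 3 5 7 4)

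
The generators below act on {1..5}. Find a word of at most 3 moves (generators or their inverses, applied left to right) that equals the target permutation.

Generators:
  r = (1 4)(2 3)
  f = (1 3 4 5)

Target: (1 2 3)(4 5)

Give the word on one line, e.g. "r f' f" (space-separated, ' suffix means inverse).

  after f: (1 3 4 5)
  after r': (1 2 3)(4 5)

f r'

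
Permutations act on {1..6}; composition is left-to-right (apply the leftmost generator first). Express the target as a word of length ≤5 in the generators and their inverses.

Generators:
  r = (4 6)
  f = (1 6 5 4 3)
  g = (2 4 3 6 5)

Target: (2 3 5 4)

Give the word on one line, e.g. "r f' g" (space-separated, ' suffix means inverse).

  after r: (4 6)
  after g: (2 4 5)(3 6)
  after g: (2 3 5 4)

r g g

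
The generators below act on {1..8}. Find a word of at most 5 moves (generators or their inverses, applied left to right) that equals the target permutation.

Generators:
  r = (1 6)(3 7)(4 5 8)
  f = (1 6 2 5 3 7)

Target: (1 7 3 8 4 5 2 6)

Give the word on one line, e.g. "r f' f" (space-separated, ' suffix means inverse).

f' r' r'

  after f': (1 7 3 5 2 6)
  after r': (1 3 4 8 5 2)
  after r': (1 7 3 8 4 5 2 6)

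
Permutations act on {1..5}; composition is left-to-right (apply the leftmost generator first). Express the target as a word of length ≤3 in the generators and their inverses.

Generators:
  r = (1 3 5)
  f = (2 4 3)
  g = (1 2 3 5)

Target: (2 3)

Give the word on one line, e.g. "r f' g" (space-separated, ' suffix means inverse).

r' g

  after r': (1 5 3)
  after g: (2 3)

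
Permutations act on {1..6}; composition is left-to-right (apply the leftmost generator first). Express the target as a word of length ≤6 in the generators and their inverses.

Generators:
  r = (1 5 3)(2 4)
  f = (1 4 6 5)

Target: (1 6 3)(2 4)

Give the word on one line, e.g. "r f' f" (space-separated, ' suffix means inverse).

  after r: (1 5 3)(2 4)
  after f: (2 6 5 3 4)
  after r': (1 3 2 6)
  after r': (1 5)(2 6 3 4)
  after f': (1 6 3)(2 4)

r f r' r' f'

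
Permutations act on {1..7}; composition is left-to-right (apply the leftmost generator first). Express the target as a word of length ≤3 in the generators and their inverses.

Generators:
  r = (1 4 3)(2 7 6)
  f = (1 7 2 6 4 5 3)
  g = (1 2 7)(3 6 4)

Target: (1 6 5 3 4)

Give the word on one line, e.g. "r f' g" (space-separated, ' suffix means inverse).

  after g: (1 2 7)(3 6 4)
  after f: (1 6 5 3 4)

g f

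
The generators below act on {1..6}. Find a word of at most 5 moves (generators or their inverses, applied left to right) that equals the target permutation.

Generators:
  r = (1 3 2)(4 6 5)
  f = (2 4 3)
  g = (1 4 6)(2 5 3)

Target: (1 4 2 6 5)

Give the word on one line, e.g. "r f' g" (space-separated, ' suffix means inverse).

f g' f g'

  after f: (2 4 3)
  after g': (1 6 4 5 2)
  after f: (1 6 3 2)(4 5)
  after g': (1 4 2 6 5)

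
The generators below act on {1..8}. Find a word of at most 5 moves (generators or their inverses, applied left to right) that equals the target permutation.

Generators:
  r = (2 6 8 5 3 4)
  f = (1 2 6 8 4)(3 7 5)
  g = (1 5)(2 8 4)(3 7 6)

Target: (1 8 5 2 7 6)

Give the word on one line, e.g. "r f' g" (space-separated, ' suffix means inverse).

r' g r g' r

  after r': (2 4 3 5 8 6)
  after g: (1 5 4 7 6 8 3)
  after r: (1 3)(2 6 5)(4 7 8)
  after g': (1 6)(2 7)(3 5 4)
  after r: (1 8 5 2 7 6)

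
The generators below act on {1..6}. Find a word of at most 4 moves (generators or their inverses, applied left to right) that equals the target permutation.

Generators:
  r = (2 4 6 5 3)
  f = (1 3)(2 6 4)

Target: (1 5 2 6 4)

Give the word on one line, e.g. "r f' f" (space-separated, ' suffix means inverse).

  after f: (1 3)(2 6 4)
  after r': (1 5 6 2 4 3)
  after f': (1 5 2 6 4)

f r' f'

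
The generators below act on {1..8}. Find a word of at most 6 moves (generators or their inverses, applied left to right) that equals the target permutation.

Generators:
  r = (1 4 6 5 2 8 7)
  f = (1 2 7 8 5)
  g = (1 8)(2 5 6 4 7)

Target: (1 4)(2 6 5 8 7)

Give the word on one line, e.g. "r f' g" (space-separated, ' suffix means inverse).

f' g f r' f'

  after f': (1 5 8 7 2)
  after g: (1 6 4 7 5)(2 8)
  after f: (1 6 4 8 7)(2 5)
  after r': (1 4 2 6)
  after f': (1 4)(2 6 5 8 7)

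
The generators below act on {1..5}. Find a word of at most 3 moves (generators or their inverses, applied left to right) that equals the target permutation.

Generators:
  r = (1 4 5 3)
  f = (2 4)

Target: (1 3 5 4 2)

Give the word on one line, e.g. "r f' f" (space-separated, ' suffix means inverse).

  after f: (2 4)
  after r': (1 3 5 4 2)

f r'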